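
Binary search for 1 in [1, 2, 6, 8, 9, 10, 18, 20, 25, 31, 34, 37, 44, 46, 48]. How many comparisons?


Search for 1:
[0,14] mid=7 arr[7]=20
[0,6] mid=3 arr[3]=8
[0,2] mid=1 arr[1]=2
[0,0] mid=0 arr[0]=1
Total: 4 comparisons


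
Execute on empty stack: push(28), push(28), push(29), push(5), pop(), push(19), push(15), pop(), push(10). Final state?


push(28) -> [28]
push(28) -> [28, 28]
push(29) -> [28, 28, 29]
push(5) -> [28, 28, 29, 5]
pop() returns 5 -> [28, 28, 29]
push(19) -> [28, 28, 29, 19]
push(15) -> [28, 28, 29, 19, 15]
pop() returns 15 -> [28, 28, 29, 19]
push(10) -> [28, 28, 29, 19, 10]
Final stack (bottom to top): [28, 28, 29, 19, 10]


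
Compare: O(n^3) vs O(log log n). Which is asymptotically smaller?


double-logarithmic grows slower than cubic
O(log log n) is asymptotically smaller; O(n^3) grows faster


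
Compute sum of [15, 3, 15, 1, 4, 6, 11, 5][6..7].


Prefix sums: [0, 15, 18, 33, 34, 38, 44, 55, 60]
Sum[6..7] = prefix[8] - prefix[6] = 60 - 44 = 16


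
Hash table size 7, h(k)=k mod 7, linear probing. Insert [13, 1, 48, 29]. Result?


Insertions: 13->slot 6; 1->slot 1; 48->slot 0; 29->slot 2
Table: [48, 1, 29, None, None, None, 13]


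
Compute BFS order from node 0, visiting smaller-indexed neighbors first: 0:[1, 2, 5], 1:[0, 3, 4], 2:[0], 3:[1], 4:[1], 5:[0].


BFS queue: start with [0]
Visit order: [0, 1, 2, 5, 3, 4]


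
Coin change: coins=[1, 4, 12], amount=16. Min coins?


dp[0]=0; dp[i]=1+min(dp[i-c] for c in coins)
...dp[11]=5, dp[12]=1, dp[13]=2, dp[14]=3, dp[15]=4, dp[16]=2
Minimum coins for 16 = 2


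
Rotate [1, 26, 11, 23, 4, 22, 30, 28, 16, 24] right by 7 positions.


Right rotate by 7: [23, 4, 22, 30, 28, 16, 24, 1, 26, 11]


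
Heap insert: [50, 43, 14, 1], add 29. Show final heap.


Append 29: [50, 43, 14, 1, 29]
Bubble up: no swaps needed
Result: [50, 43, 14, 1, 29]


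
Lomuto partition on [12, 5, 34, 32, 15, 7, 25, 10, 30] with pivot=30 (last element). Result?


Elements <= 30 go left of pivot.
Result: [12, 5, 15, 7, 25, 10, 30, 32, 34], pivot at index 6


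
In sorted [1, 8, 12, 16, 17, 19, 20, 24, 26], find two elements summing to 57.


Two pointers: lo=0, hi=8
No pair sums to 57


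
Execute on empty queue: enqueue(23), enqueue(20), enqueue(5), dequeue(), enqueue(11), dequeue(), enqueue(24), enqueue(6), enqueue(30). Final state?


enqueue(23) -> [23]
enqueue(20) -> [23, 20]
enqueue(5) -> [23, 20, 5]
dequeue() returns 23 -> [20, 5]
enqueue(11) -> [20, 5, 11]
dequeue() returns 20 -> [5, 11]
enqueue(24) -> [5, 11, 24]
enqueue(6) -> [5, 11, 24, 6]
enqueue(30) -> [5, 11, 24, 6, 30]
Final queue (front to back): [5, 11, 24, 6, 30]


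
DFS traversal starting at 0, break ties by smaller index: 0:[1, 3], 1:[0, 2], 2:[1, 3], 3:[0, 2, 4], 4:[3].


DFS stack-based: start with [0]
Visit order: [0, 1, 2, 3, 4]


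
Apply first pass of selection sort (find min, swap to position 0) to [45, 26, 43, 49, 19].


After one pass: [19, 26, 43, 49, 45]


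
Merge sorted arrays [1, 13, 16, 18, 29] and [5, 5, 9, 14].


Compare heads, take smaller each step.
Merged: [1, 5, 5, 9, 13, 14, 16, 18, 29]


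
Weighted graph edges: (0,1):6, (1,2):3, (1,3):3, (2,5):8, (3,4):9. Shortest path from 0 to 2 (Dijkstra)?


Dijkstra from 0:
Distances: {0: 0, 1: 6, 2: 9, 3: 9, 4: 18, 5: 17}
Shortest distance to 2 = 9, path = [0, 1, 2]


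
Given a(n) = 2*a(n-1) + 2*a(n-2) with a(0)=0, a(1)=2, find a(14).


Build bottom-up:
...a(12)=99840, a(13)=272768, a(14)=2*272768+2*99840=745216


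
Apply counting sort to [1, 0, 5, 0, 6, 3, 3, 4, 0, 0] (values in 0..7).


Count array: [4, 1, 0, 2, 1, 1, 1, 0]
Reconstruct: [0, 0, 0, 0, 1, 3, 3, 4, 5, 6]


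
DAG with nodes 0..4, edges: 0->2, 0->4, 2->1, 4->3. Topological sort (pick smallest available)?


Kahn's algorithm, process smallest node first
Order: [0, 2, 1, 4, 3]


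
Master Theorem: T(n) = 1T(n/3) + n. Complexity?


a=1, b=3, c=1. log_3(1)=0 < c=1. Case 3: O(n^c) = O(n)
Complexity: O(n)


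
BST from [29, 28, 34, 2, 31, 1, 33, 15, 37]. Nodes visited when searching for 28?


BST root = 29
Search for 28: compare at each node
Path: [29, 28]


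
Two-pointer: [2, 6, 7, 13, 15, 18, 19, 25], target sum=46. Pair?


Two pointers: lo=0, hi=7
No pair sums to 46


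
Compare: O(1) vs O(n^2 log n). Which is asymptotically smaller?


constant grows slower than n^2 log n
O(1) is asymptotically smaller; O(n^2 log n) grows faster


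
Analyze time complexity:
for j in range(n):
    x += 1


Per nesting level: O(n) = O(n)
Complexity: O(n)


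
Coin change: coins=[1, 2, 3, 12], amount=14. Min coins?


dp[0]=0; dp[i]=1+min(dp[i-c] for c in coins)
...dp[9]=3, dp[10]=4, dp[11]=4, dp[12]=1, dp[13]=2, dp[14]=2
Minimum coins for 14 = 2


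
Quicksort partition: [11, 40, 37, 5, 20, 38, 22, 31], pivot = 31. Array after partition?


Elements <= 31 go left of pivot.
Result: [11, 5, 20, 22, 31, 38, 40, 37], pivot at index 4


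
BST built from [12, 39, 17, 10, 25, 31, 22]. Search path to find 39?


BST root = 12
Search for 39: compare at each node
Path: [12, 39]


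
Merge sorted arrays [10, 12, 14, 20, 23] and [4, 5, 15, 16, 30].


Compare heads, take smaller each step.
Merged: [4, 5, 10, 12, 14, 15, 16, 20, 23, 30]


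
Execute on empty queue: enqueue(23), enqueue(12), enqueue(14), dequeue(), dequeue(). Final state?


enqueue(23) -> [23]
enqueue(12) -> [23, 12]
enqueue(14) -> [23, 12, 14]
dequeue() returns 23 -> [12, 14]
dequeue() returns 12 -> [14]
Final queue (front to back): [14]


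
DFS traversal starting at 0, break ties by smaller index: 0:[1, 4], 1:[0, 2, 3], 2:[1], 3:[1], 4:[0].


DFS stack-based: start with [0]
Visit order: [0, 1, 2, 3, 4]


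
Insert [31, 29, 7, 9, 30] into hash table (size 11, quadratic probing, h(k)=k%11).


Insertions: 31->slot 9; 29->slot 7; 7->slot 8; 9->slot 10; 30->slot 1
Table: [None, 30, None, None, None, None, None, 29, 7, 31, 9]


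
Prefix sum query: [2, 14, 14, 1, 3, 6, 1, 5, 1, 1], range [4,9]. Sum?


Prefix sums: [0, 2, 16, 30, 31, 34, 40, 41, 46, 47, 48]
Sum[4..9] = prefix[10] - prefix[4] = 48 - 31 = 17


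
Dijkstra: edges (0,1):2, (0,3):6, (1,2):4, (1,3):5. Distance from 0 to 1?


Dijkstra from 0:
Distances: {0: 0, 1: 2, 2: 6, 3: 6}
Shortest distance to 1 = 2, path = [0, 1]


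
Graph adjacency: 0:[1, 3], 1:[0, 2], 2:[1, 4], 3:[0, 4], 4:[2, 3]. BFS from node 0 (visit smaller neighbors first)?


BFS queue: start with [0]
Visit order: [0, 1, 3, 2, 4]


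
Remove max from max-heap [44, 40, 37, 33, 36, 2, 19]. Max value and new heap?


Max = 44
Replace root with last, heapify down
Resulting heap: [40, 36, 37, 33, 19, 2]


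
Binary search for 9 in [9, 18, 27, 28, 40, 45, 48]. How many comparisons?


Search for 9:
[0,6] mid=3 arr[3]=28
[0,2] mid=1 arr[1]=18
[0,0] mid=0 arr[0]=9
Total: 3 comparisons


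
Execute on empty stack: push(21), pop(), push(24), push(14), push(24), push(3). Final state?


push(21) -> [21]
pop() returns 21 -> []
push(24) -> [24]
push(14) -> [24, 14]
push(24) -> [24, 14, 24]
push(3) -> [24, 14, 24, 3]
Final stack (bottom to top): [24, 14, 24, 3]


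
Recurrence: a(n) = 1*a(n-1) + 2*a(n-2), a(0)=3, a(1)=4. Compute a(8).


Build bottom-up:
...a(6)=150, a(7)=298, a(8)=1*298+2*150=598


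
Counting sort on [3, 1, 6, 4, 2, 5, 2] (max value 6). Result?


Count array: [0, 1, 2, 1, 1, 1, 1]
Reconstruct: [1, 2, 2, 3, 4, 5, 6]


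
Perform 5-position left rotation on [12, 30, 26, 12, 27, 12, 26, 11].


Left rotate by 5: [12, 26, 11, 12, 30, 26, 12, 27]


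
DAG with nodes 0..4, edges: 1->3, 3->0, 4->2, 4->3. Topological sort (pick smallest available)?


Kahn's algorithm, process smallest node first
Order: [1, 4, 2, 3, 0]


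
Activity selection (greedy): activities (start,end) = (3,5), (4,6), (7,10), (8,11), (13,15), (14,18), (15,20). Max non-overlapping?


Greedy: pick earliest-ending, then skip overlaps.
Selected (4 activities): [(3, 5), (7, 10), (13, 15), (15, 20)]


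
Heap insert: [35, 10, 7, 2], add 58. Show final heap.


Append 58: [35, 10, 7, 2, 58]
Bubble up: swap idx 4(58) with idx 1(10); swap idx 1(58) with idx 0(35)
Result: [58, 35, 7, 2, 10]


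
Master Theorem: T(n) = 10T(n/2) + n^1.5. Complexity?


a=10, b=2, c=1.5. log_2(10)=3.322 > c=1.5. Case 1: O(n^log_b(a)) = O(n^3.322)
Complexity: O(n^3.322)


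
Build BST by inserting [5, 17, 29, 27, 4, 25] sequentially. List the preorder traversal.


Root = 5; build tree by BST insertion.
Preorder traversal: [5, 4, 17, 29, 27, 25]


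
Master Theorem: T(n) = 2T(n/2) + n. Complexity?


a=2, b=2, c=1. log_2(2)=1 = c=1. Case 2: O(n^c log n) = O(n log n)
Complexity: O(n log n)


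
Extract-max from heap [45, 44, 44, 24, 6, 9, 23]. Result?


Max = 45
Replace root with last, heapify down
Resulting heap: [44, 24, 44, 23, 6, 9]


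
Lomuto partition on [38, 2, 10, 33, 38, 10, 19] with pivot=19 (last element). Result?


Elements <= 19 go left of pivot.
Result: [2, 10, 10, 19, 38, 38, 33], pivot at index 3


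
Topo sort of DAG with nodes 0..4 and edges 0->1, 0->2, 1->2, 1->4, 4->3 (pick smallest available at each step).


Kahn's algorithm, process smallest node first
Order: [0, 1, 2, 4, 3]


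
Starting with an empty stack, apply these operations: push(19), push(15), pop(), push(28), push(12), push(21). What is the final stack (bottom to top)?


push(19) -> [19]
push(15) -> [19, 15]
pop() returns 15 -> [19]
push(28) -> [19, 28]
push(12) -> [19, 28, 12]
push(21) -> [19, 28, 12, 21]
Final stack (bottom to top): [19, 28, 12, 21]


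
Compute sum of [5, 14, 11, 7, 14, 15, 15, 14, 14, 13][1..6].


Prefix sums: [0, 5, 19, 30, 37, 51, 66, 81, 95, 109, 122]
Sum[1..6] = prefix[7] - prefix[1] = 81 - 5 = 76


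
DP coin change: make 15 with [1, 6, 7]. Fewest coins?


dp[0]=0; dp[i]=1+min(dp[i-c] for c in coins)
...dp[10]=4, dp[11]=5, dp[12]=2, dp[13]=2, dp[14]=2, dp[15]=3
Minimum coins for 15 = 3


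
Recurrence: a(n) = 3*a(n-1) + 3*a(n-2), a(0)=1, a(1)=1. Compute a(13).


Build bottom-up:
...a(11)=909306, a(12)=3447441, a(13)=3*3447441+3*909306=13070241


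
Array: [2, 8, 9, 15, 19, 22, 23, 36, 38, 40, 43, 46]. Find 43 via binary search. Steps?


Search for 43:
[0,11] mid=5 arr[5]=22
[6,11] mid=8 arr[8]=38
[9,11] mid=10 arr[10]=43
Total: 3 comparisons


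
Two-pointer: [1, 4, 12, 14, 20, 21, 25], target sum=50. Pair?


Two pointers: lo=0, hi=6
No pair sums to 50


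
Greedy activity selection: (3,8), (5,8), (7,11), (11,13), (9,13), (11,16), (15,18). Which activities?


Greedy: pick earliest-ending, then skip overlaps.
Selected (3 activities): [(3, 8), (11, 13), (15, 18)]


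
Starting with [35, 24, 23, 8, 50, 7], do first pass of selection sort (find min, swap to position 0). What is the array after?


After one pass: [7, 24, 23, 8, 50, 35]


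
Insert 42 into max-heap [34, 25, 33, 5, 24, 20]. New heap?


Append 42: [34, 25, 33, 5, 24, 20, 42]
Bubble up: swap idx 6(42) with idx 2(33); swap idx 2(42) with idx 0(34)
Result: [42, 25, 34, 5, 24, 20, 33]


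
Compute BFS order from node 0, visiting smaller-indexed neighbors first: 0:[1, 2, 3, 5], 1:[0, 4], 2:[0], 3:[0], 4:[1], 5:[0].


BFS queue: start with [0]
Visit order: [0, 1, 2, 3, 5, 4]


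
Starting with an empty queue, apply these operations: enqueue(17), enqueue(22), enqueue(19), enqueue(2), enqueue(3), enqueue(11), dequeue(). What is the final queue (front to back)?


enqueue(17) -> [17]
enqueue(22) -> [17, 22]
enqueue(19) -> [17, 22, 19]
enqueue(2) -> [17, 22, 19, 2]
enqueue(3) -> [17, 22, 19, 2, 3]
enqueue(11) -> [17, 22, 19, 2, 3, 11]
dequeue() returns 17 -> [22, 19, 2, 3, 11]
Final queue (front to back): [22, 19, 2, 3, 11]


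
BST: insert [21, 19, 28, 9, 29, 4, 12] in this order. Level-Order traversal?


Root = 21; build tree by BST insertion.
Level-Order traversal: [21, 19, 28, 9, 29, 4, 12]


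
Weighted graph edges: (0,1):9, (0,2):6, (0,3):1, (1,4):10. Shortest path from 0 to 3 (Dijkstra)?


Dijkstra from 0:
Distances: {0: 0, 1: 9, 2: 6, 3: 1, 4: 19}
Shortest distance to 3 = 1, path = [0, 3]


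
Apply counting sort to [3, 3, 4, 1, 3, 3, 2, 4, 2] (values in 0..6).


Count array: [0, 1, 2, 4, 2, 0, 0]
Reconstruct: [1, 2, 2, 3, 3, 3, 3, 4, 4]


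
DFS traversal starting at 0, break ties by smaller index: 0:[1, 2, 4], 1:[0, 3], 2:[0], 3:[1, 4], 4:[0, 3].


DFS stack-based: start with [0]
Visit order: [0, 1, 3, 4, 2]


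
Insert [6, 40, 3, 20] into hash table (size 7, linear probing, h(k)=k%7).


Insertions: 6->slot 6; 40->slot 5; 3->slot 3; 20->slot 0
Table: [20, None, None, 3, None, 40, 6]


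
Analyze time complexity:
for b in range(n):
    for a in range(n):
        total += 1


Per nesting level: O(n) * O(n) = O(n^2)
Complexity: O(n^2)


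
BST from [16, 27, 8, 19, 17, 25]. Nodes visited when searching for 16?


BST root = 16
Search for 16: compare at each node
Path: [16]


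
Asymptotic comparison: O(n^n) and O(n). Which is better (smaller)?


linear grows slower than n^n
O(n) is asymptotically smaller; O(n^n) grows faster


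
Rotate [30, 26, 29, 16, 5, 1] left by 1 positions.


Left rotate by 1: [26, 29, 16, 5, 1, 30]


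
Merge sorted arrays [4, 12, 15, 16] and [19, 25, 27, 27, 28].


Compare heads, take smaller each step.
Merged: [4, 12, 15, 16, 19, 25, 27, 27, 28]


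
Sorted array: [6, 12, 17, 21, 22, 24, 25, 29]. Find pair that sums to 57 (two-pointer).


Two pointers: lo=0, hi=7
No pair sums to 57


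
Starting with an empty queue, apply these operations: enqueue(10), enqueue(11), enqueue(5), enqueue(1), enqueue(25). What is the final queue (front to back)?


enqueue(10) -> [10]
enqueue(11) -> [10, 11]
enqueue(5) -> [10, 11, 5]
enqueue(1) -> [10, 11, 5, 1]
enqueue(25) -> [10, 11, 5, 1, 25]
Final queue (front to back): [10, 11, 5, 1, 25]


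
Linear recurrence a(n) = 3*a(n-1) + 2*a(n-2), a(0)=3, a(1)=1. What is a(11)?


Build bottom-up:
...a(9)=60037, a(10)=213825, a(11)=3*213825+2*60037=761549


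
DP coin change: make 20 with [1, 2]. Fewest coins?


dp[0]=0; dp[i]=1+min(dp[i-c] for c in coins)
...dp[15]=8, dp[16]=8, dp[17]=9, dp[18]=9, dp[19]=10, dp[20]=10
Minimum coins for 20 = 10


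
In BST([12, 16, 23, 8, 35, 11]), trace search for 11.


BST root = 12
Search for 11: compare at each node
Path: [12, 8, 11]


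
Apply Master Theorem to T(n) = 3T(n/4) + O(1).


a=3, b=4, c=0. log_4(3)=0.792 > c=0. Case 1: O(n^log_b(a)) = O(n^0.792)
Complexity: O(n^0.792)


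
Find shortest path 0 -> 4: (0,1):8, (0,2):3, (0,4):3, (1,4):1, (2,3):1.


Dijkstra from 0:
Distances: {0: 0, 1: 4, 2: 3, 3: 4, 4: 3}
Shortest distance to 4 = 3, path = [0, 4]


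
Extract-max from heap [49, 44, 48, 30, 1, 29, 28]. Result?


Max = 49
Replace root with last, heapify down
Resulting heap: [48, 44, 29, 30, 1, 28]


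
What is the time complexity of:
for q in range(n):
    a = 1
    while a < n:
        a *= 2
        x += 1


Per nesting level: O(n) * O(log n) = O(n log n)
Complexity: O(n log n)


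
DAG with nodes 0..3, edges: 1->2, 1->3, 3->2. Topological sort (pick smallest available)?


Kahn's algorithm, process smallest node first
Order: [0, 1, 3, 2]


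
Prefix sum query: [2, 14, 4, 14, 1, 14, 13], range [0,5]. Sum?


Prefix sums: [0, 2, 16, 20, 34, 35, 49, 62]
Sum[0..5] = prefix[6] - prefix[0] = 49 - 0 = 49


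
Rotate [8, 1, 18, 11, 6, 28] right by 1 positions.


Right rotate by 1: [28, 8, 1, 18, 11, 6]


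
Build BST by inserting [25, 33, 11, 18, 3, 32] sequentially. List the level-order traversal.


Root = 25; build tree by BST insertion.
Level-Order traversal: [25, 11, 33, 3, 18, 32]


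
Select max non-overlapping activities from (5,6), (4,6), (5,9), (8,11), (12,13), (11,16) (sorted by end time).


Greedy: pick earliest-ending, then skip overlaps.
Selected (3 activities): [(5, 6), (8, 11), (12, 13)]


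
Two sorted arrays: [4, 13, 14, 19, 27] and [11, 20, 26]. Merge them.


Compare heads, take smaller each step.
Merged: [4, 11, 13, 14, 19, 20, 26, 27]


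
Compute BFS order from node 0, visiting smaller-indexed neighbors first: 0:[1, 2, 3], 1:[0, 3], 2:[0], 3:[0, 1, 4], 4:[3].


BFS queue: start with [0]
Visit order: [0, 1, 2, 3, 4]


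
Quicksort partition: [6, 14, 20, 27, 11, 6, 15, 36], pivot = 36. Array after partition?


Elements <= 36 go left of pivot.
Result: [6, 14, 20, 27, 11, 6, 15, 36], pivot at index 7


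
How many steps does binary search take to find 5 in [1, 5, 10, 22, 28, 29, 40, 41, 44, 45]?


Search for 5:
[0,9] mid=4 arr[4]=28
[0,3] mid=1 arr[1]=5
Total: 2 comparisons


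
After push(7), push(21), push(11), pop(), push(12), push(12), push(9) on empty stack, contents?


push(7) -> [7]
push(21) -> [7, 21]
push(11) -> [7, 21, 11]
pop() returns 11 -> [7, 21]
push(12) -> [7, 21, 12]
push(12) -> [7, 21, 12, 12]
push(9) -> [7, 21, 12, 12, 9]
Final stack (bottom to top): [7, 21, 12, 12, 9]


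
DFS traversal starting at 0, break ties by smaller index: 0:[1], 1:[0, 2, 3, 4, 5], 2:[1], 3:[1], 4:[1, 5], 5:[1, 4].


DFS stack-based: start with [0]
Visit order: [0, 1, 2, 3, 4, 5]


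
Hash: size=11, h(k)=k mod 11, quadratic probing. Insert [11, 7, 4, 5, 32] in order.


Insertions: 11->slot 0; 7->slot 7; 4->slot 4; 5->slot 5; 32->slot 10
Table: [11, None, None, None, 4, 5, None, 7, None, None, 32]


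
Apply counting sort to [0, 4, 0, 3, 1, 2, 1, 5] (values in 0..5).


Count array: [2, 2, 1, 1, 1, 1]
Reconstruct: [0, 0, 1, 1, 2, 3, 4, 5]


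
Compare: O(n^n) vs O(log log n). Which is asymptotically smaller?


double-logarithmic grows slower than n^n
O(log log n) is asymptotically smaller; O(n^n) grows faster


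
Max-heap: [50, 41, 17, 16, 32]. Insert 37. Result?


Append 37: [50, 41, 17, 16, 32, 37]
Bubble up: swap idx 5(37) with idx 2(17)
Result: [50, 41, 37, 16, 32, 17]


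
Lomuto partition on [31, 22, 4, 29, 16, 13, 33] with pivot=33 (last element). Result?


Elements <= 33 go left of pivot.
Result: [31, 22, 4, 29, 16, 13, 33], pivot at index 6


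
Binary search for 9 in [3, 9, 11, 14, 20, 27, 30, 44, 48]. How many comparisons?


Search for 9:
[0,8] mid=4 arr[4]=20
[0,3] mid=1 arr[1]=9
Total: 2 comparisons


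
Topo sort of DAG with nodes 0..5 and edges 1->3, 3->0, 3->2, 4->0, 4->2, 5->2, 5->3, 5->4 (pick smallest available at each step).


Kahn's algorithm, process smallest node first
Order: [1, 5, 3, 4, 0, 2]


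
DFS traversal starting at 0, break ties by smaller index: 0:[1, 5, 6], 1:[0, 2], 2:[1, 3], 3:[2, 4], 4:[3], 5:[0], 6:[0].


DFS stack-based: start with [0]
Visit order: [0, 1, 2, 3, 4, 5, 6]


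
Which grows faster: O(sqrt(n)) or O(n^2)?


sublinear grows slower than quadratic
O(sqrt(n)) is asymptotically smaller; O(n^2) grows faster


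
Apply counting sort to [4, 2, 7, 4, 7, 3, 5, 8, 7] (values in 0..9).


Count array: [0, 0, 1, 1, 2, 1, 0, 3, 1, 0]
Reconstruct: [2, 3, 4, 4, 5, 7, 7, 7, 8]


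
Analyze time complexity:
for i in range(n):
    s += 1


Per nesting level: O(n) = O(n)
Complexity: O(n)


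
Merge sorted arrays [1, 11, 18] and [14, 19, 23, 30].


Compare heads, take smaller each step.
Merged: [1, 11, 14, 18, 19, 23, 30]


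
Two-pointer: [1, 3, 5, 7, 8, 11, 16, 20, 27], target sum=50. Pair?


Two pointers: lo=0, hi=8
No pair sums to 50


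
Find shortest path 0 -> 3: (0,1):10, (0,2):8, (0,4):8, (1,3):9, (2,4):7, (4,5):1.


Dijkstra from 0:
Distances: {0: 0, 1: 10, 2: 8, 3: 19, 4: 8, 5: 9}
Shortest distance to 3 = 19, path = [0, 1, 3]


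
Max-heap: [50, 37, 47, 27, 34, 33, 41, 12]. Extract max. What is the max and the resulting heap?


Max = 50
Replace root with last, heapify down
Resulting heap: [47, 37, 41, 27, 34, 33, 12]


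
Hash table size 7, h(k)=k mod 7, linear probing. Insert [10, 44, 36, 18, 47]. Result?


Insertions: 10->slot 3; 44->slot 2; 36->slot 1; 18->slot 4; 47->slot 5
Table: [None, 36, 44, 10, 18, 47, None]


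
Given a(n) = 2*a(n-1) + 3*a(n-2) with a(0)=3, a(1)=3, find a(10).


Build bottom-up:
...a(8)=9843, a(9)=29523, a(10)=2*29523+3*9843=88575


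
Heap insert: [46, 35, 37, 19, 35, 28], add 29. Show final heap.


Append 29: [46, 35, 37, 19, 35, 28, 29]
Bubble up: no swaps needed
Result: [46, 35, 37, 19, 35, 28, 29]


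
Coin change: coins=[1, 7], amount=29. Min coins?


dp[0]=0; dp[i]=1+min(dp[i-c] for c in coins)
...dp[24]=6, dp[25]=7, dp[26]=8, dp[27]=9, dp[28]=4, dp[29]=5
Minimum coins for 29 = 5


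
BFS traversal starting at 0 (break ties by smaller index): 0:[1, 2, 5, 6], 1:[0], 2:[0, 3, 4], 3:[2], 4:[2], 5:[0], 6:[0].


BFS queue: start with [0]
Visit order: [0, 1, 2, 5, 6, 3, 4]


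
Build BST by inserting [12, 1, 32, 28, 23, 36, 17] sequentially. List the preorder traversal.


Root = 12; build tree by BST insertion.
Preorder traversal: [12, 1, 32, 28, 23, 17, 36]


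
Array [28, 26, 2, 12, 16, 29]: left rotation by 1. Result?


Left rotate by 1: [26, 2, 12, 16, 29, 28]


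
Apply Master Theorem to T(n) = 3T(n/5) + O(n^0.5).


a=3, b=5, c=0.5. log_5(3)=0.683 > c=0.5. Case 1: O(n^log_b(a)) = O(n^0.683)
Complexity: O(n^0.683)


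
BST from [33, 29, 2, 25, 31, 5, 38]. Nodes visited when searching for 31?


BST root = 33
Search for 31: compare at each node
Path: [33, 29, 31]


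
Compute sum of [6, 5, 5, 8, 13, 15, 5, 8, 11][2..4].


Prefix sums: [0, 6, 11, 16, 24, 37, 52, 57, 65, 76]
Sum[2..4] = prefix[5] - prefix[2] = 37 - 11 = 26


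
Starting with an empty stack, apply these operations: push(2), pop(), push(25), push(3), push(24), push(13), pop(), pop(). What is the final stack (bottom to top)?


push(2) -> [2]
pop() returns 2 -> []
push(25) -> [25]
push(3) -> [25, 3]
push(24) -> [25, 3, 24]
push(13) -> [25, 3, 24, 13]
pop() returns 13 -> [25, 3, 24]
pop() returns 24 -> [25, 3]
Final stack (bottom to top): [25, 3]


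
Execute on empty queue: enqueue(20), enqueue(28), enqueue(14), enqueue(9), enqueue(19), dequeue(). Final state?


enqueue(20) -> [20]
enqueue(28) -> [20, 28]
enqueue(14) -> [20, 28, 14]
enqueue(9) -> [20, 28, 14, 9]
enqueue(19) -> [20, 28, 14, 9, 19]
dequeue() returns 20 -> [28, 14, 9, 19]
Final queue (front to back): [28, 14, 9, 19]


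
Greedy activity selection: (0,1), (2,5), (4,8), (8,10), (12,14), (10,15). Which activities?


Greedy: pick earliest-ending, then skip overlaps.
Selected (4 activities): [(0, 1), (2, 5), (8, 10), (12, 14)]


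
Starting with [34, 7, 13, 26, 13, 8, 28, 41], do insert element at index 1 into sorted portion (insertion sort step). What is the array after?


After one pass: [7, 34, 13, 26, 13, 8, 28, 41]


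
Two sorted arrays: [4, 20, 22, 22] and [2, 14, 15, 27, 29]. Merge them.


Compare heads, take smaller each step.
Merged: [2, 4, 14, 15, 20, 22, 22, 27, 29]


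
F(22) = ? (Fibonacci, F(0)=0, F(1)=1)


F(n)=F(n-1)+F(n-2)
...F(20)=6765, F(21)=10946, F(22)=17711


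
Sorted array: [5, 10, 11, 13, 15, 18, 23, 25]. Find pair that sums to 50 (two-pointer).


Two pointers: lo=0, hi=7
No pair sums to 50


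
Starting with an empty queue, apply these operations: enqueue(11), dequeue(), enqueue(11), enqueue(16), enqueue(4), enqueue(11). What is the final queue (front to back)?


enqueue(11) -> [11]
dequeue() returns 11 -> []
enqueue(11) -> [11]
enqueue(16) -> [11, 16]
enqueue(4) -> [11, 16, 4]
enqueue(11) -> [11, 16, 4, 11]
Final queue (front to back): [11, 16, 4, 11]


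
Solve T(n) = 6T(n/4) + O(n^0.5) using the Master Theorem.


a=6, b=4, c=0.5. log_4(6)=1.292 > c=0.5. Case 1: O(n^log_b(a)) = O(n^1.292)
Complexity: O(n^1.292)


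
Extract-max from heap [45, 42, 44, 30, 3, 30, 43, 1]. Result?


Max = 45
Replace root with last, heapify down
Resulting heap: [44, 42, 43, 30, 3, 30, 1]


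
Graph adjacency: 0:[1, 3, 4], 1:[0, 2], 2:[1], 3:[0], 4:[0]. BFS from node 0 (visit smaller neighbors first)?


BFS queue: start with [0]
Visit order: [0, 1, 3, 4, 2]


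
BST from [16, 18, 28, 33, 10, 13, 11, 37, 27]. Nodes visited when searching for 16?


BST root = 16
Search for 16: compare at each node
Path: [16]


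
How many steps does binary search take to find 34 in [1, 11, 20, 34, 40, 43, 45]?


Search for 34:
[0,6] mid=3 arr[3]=34
Total: 1 comparisons


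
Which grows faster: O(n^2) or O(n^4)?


quadratic grows slower than quartic
O(n^2) is asymptotically smaller; O(n^4) grows faster


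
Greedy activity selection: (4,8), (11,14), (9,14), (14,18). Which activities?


Greedy: pick earliest-ending, then skip overlaps.
Selected (3 activities): [(4, 8), (11, 14), (14, 18)]


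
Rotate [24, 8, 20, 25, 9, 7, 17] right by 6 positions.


Right rotate by 6: [8, 20, 25, 9, 7, 17, 24]


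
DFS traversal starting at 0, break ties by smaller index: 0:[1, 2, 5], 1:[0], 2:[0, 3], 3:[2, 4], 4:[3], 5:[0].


DFS stack-based: start with [0]
Visit order: [0, 1, 2, 3, 4, 5]


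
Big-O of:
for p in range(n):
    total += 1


Per nesting level: O(n) = O(n)
Complexity: O(n)


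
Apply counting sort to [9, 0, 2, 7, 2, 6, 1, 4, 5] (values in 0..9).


Count array: [1, 1, 2, 0, 1, 1, 1, 1, 0, 1]
Reconstruct: [0, 1, 2, 2, 4, 5, 6, 7, 9]


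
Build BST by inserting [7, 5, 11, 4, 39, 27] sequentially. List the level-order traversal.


Root = 7; build tree by BST insertion.
Level-Order traversal: [7, 5, 11, 4, 39, 27]


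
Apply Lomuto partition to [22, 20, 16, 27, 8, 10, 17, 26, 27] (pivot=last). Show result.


Elements <= 27 go left of pivot.
Result: [22, 20, 16, 27, 8, 10, 17, 26, 27], pivot at index 8


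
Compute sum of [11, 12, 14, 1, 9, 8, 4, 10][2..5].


Prefix sums: [0, 11, 23, 37, 38, 47, 55, 59, 69]
Sum[2..5] = prefix[6] - prefix[2] = 55 - 23 = 32


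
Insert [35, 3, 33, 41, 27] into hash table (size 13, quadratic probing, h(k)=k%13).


Insertions: 35->slot 9; 3->slot 3; 33->slot 7; 41->slot 2; 27->slot 1
Table: [None, 27, 41, 3, None, None, None, 33, None, 35, None, None, None]


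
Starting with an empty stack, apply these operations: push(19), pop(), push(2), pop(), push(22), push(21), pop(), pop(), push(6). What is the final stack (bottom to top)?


push(19) -> [19]
pop() returns 19 -> []
push(2) -> [2]
pop() returns 2 -> []
push(22) -> [22]
push(21) -> [22, 21]
pop() returns 21 -> [22]
pop() returns 22 -> []
push(6) -> [6]
Final stack (bottom to top): [6]


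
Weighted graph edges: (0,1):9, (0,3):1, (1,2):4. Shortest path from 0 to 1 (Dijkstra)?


Dijkstra from 0:
Distances: {0: 0, 1: 9, 2: 13, 3: 1}
Shortest distance to 1 = 9, path = [0, 1]


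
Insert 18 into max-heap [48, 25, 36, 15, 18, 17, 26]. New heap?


Append 18: [48, 25, 36, 15, 18, 17, 26, 18]
Bubble up: swap idx 7(18) with idx 3(15)
Result: [48, 25, 36, 18, 18, 17, 26, 15]


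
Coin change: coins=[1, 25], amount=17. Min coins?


dp[0]=0; dp[i]=1+min(dp[i-c] for c in coins)
...dp[12]=12, dp[13]=13, dp[14]=14, dp[15]=15, dp[16]=16, dp[17]=17
Minimum coins for 17 = 17


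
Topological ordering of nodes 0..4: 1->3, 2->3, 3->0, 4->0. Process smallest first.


Kahn's algorithm, process smallest node first
Order: [1, 2, 3, 4, 0]


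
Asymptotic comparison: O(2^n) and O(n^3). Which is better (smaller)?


cubic grows slower than exponential
O(n^3) is asymptotically smaller; O(2^n) grows faster


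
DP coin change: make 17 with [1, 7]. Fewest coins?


dp[0]=0; dp[i]=1+min(dp[i-c] for c in coins)
...dp[12]=6, dp[13]=7, dp[14]=2, dp[15]=3, dp[16]=4, dp[17]=5
Minimum coins for 17 = 5


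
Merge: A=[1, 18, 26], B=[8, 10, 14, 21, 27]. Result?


Compare heads, take smaller each step.
Merged: [1, 8, 10, 14, 18, 21, 26, 27]


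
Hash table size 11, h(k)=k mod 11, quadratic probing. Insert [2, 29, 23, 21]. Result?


Insertions: 2->slot 2; 29->slot 7; 23->slot 1; 21->slot 10
Table: [None, 23, 2, None, None, None, None, 29, None, None, 21]


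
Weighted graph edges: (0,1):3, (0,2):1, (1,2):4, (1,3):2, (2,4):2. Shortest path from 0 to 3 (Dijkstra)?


Dijkstra from 0:
Distances: {0: 0, 1: 3, 2: 1, 3: 5, 4: 3}
Shortest distance to 3 = 5, path = [0, 1, 3]


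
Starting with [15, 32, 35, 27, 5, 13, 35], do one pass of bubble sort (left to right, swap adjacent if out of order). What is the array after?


After one pass: [15, 32, 27, 5, 13, 35, 35]


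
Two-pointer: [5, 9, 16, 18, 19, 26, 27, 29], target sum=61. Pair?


Two pointers: lo=0, hi=7
No pair sums to 61


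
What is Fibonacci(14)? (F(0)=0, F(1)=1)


F(n)=F(n-1)+F(n-2)
...F(12)=144, F(13)=233, F(14)=377


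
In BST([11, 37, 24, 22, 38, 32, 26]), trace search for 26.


BST root = 11
Search for 26: compare at each node
Path: [11, 37, 24, 32, 26]


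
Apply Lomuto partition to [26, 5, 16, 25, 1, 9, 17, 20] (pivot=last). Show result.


Elements <= 20 go left of pivot.
Result: [5, 16, 1, 9, 17, 20, 26, 25], pivot at index 5


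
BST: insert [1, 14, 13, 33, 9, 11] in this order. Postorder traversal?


Root = 1; build tree by BST insertion.
Postorder traversal: [11, 9, 13, 33, 14, 1]


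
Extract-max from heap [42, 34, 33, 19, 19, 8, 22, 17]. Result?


Max = 42
Replace root with last, heapify down
Resulting heap: [34, 19, 33, 17, 19, 8, 22]


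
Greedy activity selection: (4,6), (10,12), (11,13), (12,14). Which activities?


Greedy: pick earliest-ending, then skip overlaps.
Selected (3 activities): [(4, 6), (10, 12), (12, 14)]


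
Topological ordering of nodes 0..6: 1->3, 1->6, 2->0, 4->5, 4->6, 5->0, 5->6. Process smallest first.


Kahn's algorithm, process smallest node first
Order: [1, 2, 3, 4, 5, 0, 6]


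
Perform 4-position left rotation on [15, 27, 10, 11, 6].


Left rotate by 4: [6, 15, 27, 10, 11]


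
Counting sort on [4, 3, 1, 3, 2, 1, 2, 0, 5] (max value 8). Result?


Count array: [1, 2, 2, 2, 1, 1, 0, 0, 0]
Reconstruct: [0, 1, 1, 2, 2, 3, 3, 4, 5]


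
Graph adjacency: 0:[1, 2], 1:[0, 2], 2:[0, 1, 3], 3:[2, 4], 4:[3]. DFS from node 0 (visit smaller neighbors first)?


DFS stack-based: start with [0]
Visit order: [0, 1, 2, 3, 4]


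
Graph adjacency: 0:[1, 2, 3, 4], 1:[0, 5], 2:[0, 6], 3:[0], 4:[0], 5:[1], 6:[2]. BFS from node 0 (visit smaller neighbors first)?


BFS queue: start with [0]
Visit order: [0, 1, 2, 3, 4, 5, 6]


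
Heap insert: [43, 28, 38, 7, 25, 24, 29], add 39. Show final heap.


Append 39: [43, 28, 38, 7, 25, 24, 29, 39]
Bubble up: swap idx 7(39) with idx 3(7); swap idx 3(39) with idx 1(28)
Result: [43, 39, 38, 28, 25, 24, 29, 7]


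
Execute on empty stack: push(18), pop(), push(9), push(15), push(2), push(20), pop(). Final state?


push(18) -> [18]
pop() returns 18 -> []
push(9) -> [9]
push(15) -> [9, 15]
push(2) -> [9, 15, 2]
push(20) -> [9, 15, 2, 20]
pop() returns 20 -> [9, 15, 2]
Final stack (bottom to top): [9, 15, 2]


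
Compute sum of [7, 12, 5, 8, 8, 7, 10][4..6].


Prefix sums: [0, 7, 19, 24, 32, 40, 47, 57]
Sum[4..6] = prefix[7] - prefix[4] = 57 - 32 = 25


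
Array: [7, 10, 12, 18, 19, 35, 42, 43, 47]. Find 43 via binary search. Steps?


Search for 43:
[0,8] mid=4 arr[4]=19
[5,8] mid=6 arr[6]=42
[7,8] mid=7 arr[7]=43
Total: 3 comparisons


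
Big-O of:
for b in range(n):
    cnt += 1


Per nesting level: O(n) = O(n)
Complexity: O(n)


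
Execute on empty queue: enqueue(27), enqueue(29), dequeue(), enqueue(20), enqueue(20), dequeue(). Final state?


enqueue(27) -> [27]
enqueue(29) -> [27, 29]
dequeue() returns 27 -> [29]
enqueue(20) -> [29, 20]
enqueue(20) -> [29, 20, 20]
dequeue() returns 29 -> [20, 20]
Final queue (front to back): [20, 20]


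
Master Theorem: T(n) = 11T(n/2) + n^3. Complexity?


a=11, b=2, c=3. log_2(11)=3.459 > c=3. Case 1: O(n^log_b(a)) = O(n^3.459)
Complexity: O(n^3.459)


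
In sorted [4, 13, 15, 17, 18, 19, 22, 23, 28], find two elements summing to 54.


Two pointers: lo=0, hi=8
No pair sums to 54


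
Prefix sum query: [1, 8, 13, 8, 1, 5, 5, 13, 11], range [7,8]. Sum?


Prefix sums: [0, 1, 9, 22, 30, 31, 36, 41, 54, 65]
Sum[7..8] = prefix[9] - prefix[7] = 65 - 41 = 24


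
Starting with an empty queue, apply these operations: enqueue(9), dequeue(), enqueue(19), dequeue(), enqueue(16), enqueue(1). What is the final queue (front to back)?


enqueue(9) -> [9]
dequeue() returns 9 -> []
enqueue(19) -> [19]
dequeue() returns 19 -> []
enqueue(16) -> [16]
enqueue(1) -> [16, 1]
Final queue (front to back): [16, 1]


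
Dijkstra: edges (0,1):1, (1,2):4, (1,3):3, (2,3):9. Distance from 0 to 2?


Dijkstra from 0:
Distances: {0: 0, 1: 1, 2: 5, 3: 4}
Shortest distance to 2 = 5, path = [0, 1, 2]


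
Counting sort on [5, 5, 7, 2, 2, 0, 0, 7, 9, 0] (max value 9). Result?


Count array: [3, 0, 2, 0, 0, 2, 0, 2, 0, 1]
Reconstruct: [0, 0, 0, 2, 2, 5, 5, 7, 7, 9]


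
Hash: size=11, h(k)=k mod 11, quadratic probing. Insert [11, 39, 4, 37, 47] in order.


Insertions: 11->slot 0; 39->slot 6; 4->slot 4; 37->slot 5; 47->slot 3
Table: [11, None, None, 47, 4, 37, 39, None, None, None, None]


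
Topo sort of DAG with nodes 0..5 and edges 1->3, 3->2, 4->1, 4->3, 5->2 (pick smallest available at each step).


Kahn's algorithm, process smallest node first
Order: [0, 4, 1, 3, 5, 2]


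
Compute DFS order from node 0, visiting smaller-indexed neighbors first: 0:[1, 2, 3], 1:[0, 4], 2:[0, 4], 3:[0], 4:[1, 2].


DFS stack-based: start with [0]
Visit order: [0, 1, 4, 2, 3]


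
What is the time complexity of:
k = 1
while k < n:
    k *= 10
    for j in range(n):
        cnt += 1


Per nesting level: O(log n) * O(n) = O(n log n)
Complexity: O(n log n)


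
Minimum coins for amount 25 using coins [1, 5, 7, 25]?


dp[0]=0; dp[i]=1+min(dp[i-c] for c in coins)
...dp[20]=4, dp[21]=3, dp[22]=4, dp[23]=5, dp[24]=4, dp[25]=1
Minimum coins for 25 = 1


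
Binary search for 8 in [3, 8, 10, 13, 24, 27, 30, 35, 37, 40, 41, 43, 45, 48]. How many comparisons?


Search for 8:
[0,13] mid=6 arr[6]=30
[0,5] mid=2 arr[2]=10
[0,1] mid=0 arr[0]=3
[1,1] mid=1 arr[1]=8
Total: 4 comparisons


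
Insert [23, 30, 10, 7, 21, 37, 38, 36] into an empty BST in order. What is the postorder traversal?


Root = 23; build tree by BST insertion.
Postorder traversal: [7, 21, 10, 36, 38, 37, 30, 23]


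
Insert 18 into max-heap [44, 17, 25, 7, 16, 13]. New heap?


Append 18: [44, 17, 25, 7, 16, 13, 18]
Bubble up: no swaps needed
Result: [44, 17, 25, 7, 16, 13, 18]


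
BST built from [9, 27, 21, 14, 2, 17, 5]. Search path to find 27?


BST root = 9
Search for 27: compare at each node
Path: [9, 27]


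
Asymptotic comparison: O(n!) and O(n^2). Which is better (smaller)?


quadratic grows slower than factorial
O(n^2) is asymptotically smaller; O(n!) grows faster


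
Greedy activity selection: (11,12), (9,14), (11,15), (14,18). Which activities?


Greedy: pick earliest-ending, then skip overlaps.
Selected (2 activities): [(11, 12), (14, 18)]


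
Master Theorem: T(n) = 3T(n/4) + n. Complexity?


a=3, b=4, c=1. log_4(3)=0.792 < c=1. Case 3: O(n^c) = O(n)
Complexity: O(n)


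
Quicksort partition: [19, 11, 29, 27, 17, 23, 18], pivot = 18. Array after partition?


Elements <= 18 go left of pivot.
Result: [11, 17, 18, 27, 19, 23, 29], pivot at index 2


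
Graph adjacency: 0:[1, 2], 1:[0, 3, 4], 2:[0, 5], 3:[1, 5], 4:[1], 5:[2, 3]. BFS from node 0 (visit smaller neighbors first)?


BFS queue: start with [0]
Visit order: [0, 1, 2, 3, 4, 5]


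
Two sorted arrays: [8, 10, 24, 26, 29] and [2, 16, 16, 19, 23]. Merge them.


Compare heads, take smaller each step.
Merged: [2, 8, 10, 16, 16, 19, 23, 24, 26, 29]


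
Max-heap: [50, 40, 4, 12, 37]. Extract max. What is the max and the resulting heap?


Max = 50
Replace root with last, heapify down
Resulting heap: [40, 37, 4, 12]


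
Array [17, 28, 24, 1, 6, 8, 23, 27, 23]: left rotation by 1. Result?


Left rotate by 1: [28, 24, 1, 6, 8, 23, 27, 23, 17]


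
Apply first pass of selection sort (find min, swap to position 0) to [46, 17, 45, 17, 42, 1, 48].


After one pass: [1, 17, 45, 17, 42, 46, 48]


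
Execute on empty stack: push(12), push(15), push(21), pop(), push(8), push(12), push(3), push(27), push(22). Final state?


push(12) -> [12]
push(15) -> [12, 15]
push(21) -> [12, 15, 21]
pop() returns 21 -> [12, 15]
push(8) -> [12, 15, 8]
push(12) -> [12, 15, 8, 12]
push(3) -> [12, 15, 8, 12, 3]
push(27) -> [12, 15, 8, 12, 3, 27]
push(22) -> [12, 15, 8, 12, 3, 27, 22]
Final stack (bottom to top): [12, 15, 8, 12, 3, 27, 22]


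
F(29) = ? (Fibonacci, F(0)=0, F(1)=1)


F(n)=F(n-1)+F(n-2)
...F(27)=196418, F(28)=317811, F(29)=514229


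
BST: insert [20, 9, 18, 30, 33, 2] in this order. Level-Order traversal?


Root = 20; build tree by BST insertion.
Level-Order traversal: [20, 9, 30, 2, 18, 33]


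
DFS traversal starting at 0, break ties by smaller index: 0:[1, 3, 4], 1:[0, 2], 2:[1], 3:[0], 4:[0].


DFS stack-based: start with [0]
Visit order: [0, 1, 2, 3, 4]


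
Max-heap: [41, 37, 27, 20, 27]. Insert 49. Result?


Append 49: [41, 37, 27, 20, 27, 49]
Bubble up: swap idx 5(49) with idx 2(27); swap idx 2(49) with idx 0(41)
Result: [49, 37, 41, 20, 27, 27]


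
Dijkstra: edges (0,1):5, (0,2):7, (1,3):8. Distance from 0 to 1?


Dijkstra from 0:
Distances: {0: 0, 1: 5, 2: 7, 3: 13}
Shortest distance to 1 = 5, path = [0, 1]


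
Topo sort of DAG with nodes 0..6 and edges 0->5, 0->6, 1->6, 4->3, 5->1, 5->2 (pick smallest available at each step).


Kahn's algorithm, process smallest node first
Order: [0, 4, 3, 5, 1, 2, 6]


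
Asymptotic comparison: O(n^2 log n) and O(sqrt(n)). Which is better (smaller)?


sublinear grows slower than n^2 log n
O(sqrt(n)) is asymptotically smaller; O(n^2 log n) grows faster


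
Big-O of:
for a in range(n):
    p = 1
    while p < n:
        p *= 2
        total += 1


Per nesting level: O(n) * O(log n) = O(n log n)
Complexity: O(n log n)


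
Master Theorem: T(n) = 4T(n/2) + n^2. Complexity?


a=4, b=2, c=2. log_2(4)=2 = c=2. Case 2: O(n^c log n) = O(n^2 log n)
Complexity: O(n^2 log n)


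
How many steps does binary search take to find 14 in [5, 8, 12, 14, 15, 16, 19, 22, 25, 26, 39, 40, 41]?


Search for 14:
[0,12] mid=6 arr[6]=19
[0,5] mid=2 arr[2]=12
[3,5] mid=4 arr[4]=15
[3,3] mid=3 arr[3]=14
Total: 4 comparisons


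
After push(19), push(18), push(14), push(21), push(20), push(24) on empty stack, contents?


push(19) -> [19]
push(18) -> [19, 18]
push(14) -> [19, 18, 14]
push(21) -> [19, 18, 14, 21]
push(20) -> [19, 18, 14, 21, 20]
push(24) -> [19, 18, 14, 21, 20, 24]
Final stack (bottom to top): [19, 18, 14, 21, 20, 24]


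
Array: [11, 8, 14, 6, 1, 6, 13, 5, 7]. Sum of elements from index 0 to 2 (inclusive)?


Prefix sums: [0, 11, 19, 33, 39, 40, 46, 59, 64, 71]
Sum[0..2] = prefix[3] - prefix[0] = 33 - 0 = 33


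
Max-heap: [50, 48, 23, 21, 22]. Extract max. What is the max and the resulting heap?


Max = 50
Replace root with last, heapify down
Resulting heap: [48, 22, 23, 21]


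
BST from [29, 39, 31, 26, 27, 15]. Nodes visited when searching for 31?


BST root = 29
Search for 31: compare at each node
Path: [29, 39, 31]


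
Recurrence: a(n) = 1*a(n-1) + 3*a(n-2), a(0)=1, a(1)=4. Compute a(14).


Build bottom-up:
...a(12)=32689, a(13)=75316, a(14)=1*75316+3*32689=173383


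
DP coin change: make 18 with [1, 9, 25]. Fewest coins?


dp[0]=0; dp[i]=1+min(dp[i-c] for c in coins)
...dp[13]=5, dp[14]=6, dp[15]=7, dp[16]=8, dp[17]=9, dp[18]=2
Minimum coins for 18 = 2
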